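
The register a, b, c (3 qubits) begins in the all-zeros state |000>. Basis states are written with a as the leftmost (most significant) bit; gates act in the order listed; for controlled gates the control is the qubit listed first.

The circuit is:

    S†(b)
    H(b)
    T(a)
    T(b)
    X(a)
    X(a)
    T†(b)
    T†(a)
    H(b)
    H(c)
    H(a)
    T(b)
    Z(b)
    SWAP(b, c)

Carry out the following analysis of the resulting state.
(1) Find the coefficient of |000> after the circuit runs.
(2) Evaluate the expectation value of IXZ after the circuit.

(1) |000> carries amplitude 1/2 in the final state.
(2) The expectation value of IXZ is 1.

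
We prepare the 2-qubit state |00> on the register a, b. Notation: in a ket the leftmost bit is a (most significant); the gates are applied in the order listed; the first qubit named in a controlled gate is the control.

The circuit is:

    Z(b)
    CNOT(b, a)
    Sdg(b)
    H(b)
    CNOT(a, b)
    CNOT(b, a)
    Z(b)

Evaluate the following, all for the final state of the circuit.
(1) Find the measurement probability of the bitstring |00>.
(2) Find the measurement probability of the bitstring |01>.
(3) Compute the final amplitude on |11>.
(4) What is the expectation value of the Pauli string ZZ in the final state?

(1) Outcome |00> occurs with probability 1/2.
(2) Outcome |01> occurs with probability 0.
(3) The amplitude on |11> is -sqrt(2)/2.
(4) The observable ZZ averages to 1.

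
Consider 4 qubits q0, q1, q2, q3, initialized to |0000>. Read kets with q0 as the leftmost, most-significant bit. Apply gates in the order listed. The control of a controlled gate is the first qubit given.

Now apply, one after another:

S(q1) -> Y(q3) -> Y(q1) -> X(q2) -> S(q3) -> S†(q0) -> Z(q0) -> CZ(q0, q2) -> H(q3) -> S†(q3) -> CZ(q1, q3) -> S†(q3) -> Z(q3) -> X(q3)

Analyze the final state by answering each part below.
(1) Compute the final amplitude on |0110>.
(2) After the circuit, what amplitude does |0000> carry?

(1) The final state's coefficient on |0110> equals -sqrt(2)*I/2.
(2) The amplitude on |0000> is 0.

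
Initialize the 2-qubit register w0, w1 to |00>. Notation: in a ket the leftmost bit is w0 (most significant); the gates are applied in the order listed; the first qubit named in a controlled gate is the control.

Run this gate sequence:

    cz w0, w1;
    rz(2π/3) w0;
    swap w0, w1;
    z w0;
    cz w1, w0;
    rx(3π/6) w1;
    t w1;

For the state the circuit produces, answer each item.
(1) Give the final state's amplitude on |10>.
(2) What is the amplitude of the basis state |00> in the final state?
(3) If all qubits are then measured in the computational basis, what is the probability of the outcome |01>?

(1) The amplitude on |10> is 0.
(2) The amplitude on |00> is -sqrt(2)*exp(2*I*pi/3)/2.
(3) A full measurement returns |01> with probability 1/2.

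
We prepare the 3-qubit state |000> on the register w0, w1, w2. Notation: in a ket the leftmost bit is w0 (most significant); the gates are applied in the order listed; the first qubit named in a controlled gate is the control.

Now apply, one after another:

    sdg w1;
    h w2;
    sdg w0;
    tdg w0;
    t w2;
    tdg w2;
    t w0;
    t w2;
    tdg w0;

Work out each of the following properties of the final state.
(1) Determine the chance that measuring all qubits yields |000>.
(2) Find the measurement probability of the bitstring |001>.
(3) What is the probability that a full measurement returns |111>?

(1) The probability of measuring |000> is 1/2.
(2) Outcome |001> occurs with probability 1/2.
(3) Outcome |111> occurs with probability 0.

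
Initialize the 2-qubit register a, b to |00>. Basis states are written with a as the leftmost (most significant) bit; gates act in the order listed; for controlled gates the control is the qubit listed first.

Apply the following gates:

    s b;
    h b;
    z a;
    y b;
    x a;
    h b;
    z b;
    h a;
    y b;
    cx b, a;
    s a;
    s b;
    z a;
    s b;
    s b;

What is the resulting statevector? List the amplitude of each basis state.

The resulting statevector has amplitude sqrt(2)/2 on |00>, 0 on |01>, sqrt(2)*I/2 on |10>, 0 on |11>.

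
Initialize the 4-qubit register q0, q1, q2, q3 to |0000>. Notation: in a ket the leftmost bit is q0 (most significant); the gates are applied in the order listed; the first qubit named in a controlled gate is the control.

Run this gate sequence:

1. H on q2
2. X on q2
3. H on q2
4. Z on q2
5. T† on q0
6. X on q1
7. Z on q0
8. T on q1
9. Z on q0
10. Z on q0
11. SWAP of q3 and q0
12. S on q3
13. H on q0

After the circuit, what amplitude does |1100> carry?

The final state's coefficient on |1100> equals sqrt(2)*exp(I*pi/4)/2. Key observation: the block from step 1 through step 4 cancels to the identity and can be dropped.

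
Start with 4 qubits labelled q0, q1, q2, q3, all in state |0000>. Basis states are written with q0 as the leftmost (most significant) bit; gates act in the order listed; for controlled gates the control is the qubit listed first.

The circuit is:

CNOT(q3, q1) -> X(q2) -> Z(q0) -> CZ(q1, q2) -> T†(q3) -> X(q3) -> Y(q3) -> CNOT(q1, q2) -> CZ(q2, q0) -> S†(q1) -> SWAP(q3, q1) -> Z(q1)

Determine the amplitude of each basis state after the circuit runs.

The final amplitudes are -I on |0010>, and 0 on every other basis state.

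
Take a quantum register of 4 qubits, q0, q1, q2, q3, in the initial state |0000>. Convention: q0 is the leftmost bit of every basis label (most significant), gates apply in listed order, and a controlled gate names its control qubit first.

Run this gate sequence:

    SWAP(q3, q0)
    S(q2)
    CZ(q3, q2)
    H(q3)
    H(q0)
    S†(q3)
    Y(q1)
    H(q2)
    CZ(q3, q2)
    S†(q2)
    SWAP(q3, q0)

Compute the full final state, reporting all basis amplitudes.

After the circuit, the state carries amplitude 0 on |0000>, 0 on |0001>, 0 on |0010>, 0 on |0011>, sqrt(2)*I/4 on |0100>, sqrt(2)*I/4 on |0101>, sqrt(2)/4 on |0110>, sqrt(2)/4 on |0111>, 0 on |1000>, 0 on |1001>, 0 on |1010>, 0 on |1011>, sqrt(2)/4 on |1100>, sqrt(2)/4 on |1101>, sqrt(2)*I/4 on |1110>, sqrt(2)*I/4 on |1111>.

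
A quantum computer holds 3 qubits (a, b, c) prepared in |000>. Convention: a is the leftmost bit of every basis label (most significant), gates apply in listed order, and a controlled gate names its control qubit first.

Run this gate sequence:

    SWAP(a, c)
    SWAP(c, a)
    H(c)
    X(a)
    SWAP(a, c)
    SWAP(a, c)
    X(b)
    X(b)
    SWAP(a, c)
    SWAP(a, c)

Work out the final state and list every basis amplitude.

After the circuit, the state carries amplitude sqrt(2)/2 on |100>, sqrt(2)/2 on |101>, and 0 on every other basis state. Key observation: the block from step 5 through step 10 cancels to the identity and can be dropped.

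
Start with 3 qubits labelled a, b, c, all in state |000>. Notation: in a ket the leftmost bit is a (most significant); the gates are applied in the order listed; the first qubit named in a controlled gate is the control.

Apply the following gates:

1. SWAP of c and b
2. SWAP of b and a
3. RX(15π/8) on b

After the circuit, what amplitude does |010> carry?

|010> carries amplitude -I*sin(pi/16) in the final state.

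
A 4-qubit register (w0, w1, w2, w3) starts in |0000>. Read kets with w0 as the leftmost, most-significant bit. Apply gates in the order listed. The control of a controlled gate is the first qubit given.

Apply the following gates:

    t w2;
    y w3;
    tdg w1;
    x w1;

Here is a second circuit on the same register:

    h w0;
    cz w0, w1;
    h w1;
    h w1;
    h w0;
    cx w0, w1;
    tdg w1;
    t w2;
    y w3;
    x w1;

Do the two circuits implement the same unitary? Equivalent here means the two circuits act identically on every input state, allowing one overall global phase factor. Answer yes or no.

No, they are not equivalent — no single phase factor reconciles the two unitaries.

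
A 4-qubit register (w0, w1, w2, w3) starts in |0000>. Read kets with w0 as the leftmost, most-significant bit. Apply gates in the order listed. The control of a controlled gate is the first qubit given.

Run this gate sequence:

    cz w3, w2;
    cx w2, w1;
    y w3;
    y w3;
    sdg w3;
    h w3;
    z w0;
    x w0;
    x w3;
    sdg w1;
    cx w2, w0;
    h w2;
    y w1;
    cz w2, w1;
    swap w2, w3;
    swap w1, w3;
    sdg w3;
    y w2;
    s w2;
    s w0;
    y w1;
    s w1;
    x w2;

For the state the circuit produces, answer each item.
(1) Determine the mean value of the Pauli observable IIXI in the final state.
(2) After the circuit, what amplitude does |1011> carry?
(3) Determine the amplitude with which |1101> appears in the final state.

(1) In the final state, IIXI has expectation 0.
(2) The final state's coefficient on |1011> equals I/2.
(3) The final state's coefficient on |1101> equals I/2.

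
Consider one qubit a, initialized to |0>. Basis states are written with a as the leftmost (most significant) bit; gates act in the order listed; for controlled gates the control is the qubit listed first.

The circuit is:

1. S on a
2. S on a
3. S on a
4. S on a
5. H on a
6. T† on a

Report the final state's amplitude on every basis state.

The final amplitudes are sqrt(2)/2 on |0>, -sqrt(2)*exp(3*I*pi/4)/2 on |1>.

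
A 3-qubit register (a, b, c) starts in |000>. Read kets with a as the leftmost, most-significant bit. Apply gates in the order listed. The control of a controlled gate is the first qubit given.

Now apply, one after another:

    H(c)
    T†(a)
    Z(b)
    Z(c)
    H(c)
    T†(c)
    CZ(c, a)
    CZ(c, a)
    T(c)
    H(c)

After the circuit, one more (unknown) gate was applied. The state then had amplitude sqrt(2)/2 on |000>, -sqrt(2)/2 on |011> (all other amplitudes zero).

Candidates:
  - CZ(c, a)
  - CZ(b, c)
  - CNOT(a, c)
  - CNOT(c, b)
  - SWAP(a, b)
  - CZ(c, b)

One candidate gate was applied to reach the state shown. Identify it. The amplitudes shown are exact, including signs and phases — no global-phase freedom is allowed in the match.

It was CNOT(c, b) that produced the state shown.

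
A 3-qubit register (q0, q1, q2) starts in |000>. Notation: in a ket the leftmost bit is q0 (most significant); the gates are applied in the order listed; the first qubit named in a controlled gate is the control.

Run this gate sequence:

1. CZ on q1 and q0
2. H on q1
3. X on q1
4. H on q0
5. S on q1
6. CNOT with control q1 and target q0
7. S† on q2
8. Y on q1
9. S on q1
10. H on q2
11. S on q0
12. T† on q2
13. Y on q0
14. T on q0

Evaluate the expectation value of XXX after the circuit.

In the final state, XXX has expectation 1/2.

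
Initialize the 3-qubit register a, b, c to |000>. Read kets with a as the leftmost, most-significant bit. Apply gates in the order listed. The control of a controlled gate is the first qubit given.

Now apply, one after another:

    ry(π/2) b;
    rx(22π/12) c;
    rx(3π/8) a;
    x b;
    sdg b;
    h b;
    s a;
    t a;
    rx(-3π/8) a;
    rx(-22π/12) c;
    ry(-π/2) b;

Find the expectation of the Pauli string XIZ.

The expectation value of XIZ is sqrt(2*sqrt(2) + 4)/4.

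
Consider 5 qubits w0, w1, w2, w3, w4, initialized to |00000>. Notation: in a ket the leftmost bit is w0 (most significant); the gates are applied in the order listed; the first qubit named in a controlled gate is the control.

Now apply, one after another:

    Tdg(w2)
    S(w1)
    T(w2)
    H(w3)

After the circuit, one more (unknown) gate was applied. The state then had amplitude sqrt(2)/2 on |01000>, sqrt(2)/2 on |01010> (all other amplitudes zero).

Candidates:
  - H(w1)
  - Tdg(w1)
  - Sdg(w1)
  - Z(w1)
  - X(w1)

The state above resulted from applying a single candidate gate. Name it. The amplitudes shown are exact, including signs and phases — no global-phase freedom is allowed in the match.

The unique candidate consistent with the amplitudes is X(w1).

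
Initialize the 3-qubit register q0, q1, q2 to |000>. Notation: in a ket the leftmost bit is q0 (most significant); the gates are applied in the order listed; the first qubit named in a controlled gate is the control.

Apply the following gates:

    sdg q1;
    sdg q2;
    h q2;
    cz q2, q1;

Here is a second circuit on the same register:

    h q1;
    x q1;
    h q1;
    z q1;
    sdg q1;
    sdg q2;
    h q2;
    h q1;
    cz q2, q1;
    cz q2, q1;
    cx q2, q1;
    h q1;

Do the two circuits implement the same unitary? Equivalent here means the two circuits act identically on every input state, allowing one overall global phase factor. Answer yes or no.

Yes — the two circuits implement the same unitary up to a global phase.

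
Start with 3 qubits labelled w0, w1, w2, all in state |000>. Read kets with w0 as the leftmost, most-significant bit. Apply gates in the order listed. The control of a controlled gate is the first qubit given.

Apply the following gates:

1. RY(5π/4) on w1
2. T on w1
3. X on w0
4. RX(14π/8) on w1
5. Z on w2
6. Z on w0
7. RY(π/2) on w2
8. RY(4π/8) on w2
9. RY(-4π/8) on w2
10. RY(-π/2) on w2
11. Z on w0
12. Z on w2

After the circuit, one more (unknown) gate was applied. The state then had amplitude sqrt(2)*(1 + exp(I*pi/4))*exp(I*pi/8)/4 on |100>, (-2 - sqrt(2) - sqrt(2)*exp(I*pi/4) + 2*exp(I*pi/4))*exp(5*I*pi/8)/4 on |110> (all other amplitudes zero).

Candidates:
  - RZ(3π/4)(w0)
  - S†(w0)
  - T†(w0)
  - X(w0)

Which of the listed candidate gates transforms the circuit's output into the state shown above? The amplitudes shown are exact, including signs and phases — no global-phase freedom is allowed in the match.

The unique candidate consistent with the amplitudes is RZ(3π/4)(w0). Key observation: the block from step 5 through step 12 cancels to the identity and can be dropped.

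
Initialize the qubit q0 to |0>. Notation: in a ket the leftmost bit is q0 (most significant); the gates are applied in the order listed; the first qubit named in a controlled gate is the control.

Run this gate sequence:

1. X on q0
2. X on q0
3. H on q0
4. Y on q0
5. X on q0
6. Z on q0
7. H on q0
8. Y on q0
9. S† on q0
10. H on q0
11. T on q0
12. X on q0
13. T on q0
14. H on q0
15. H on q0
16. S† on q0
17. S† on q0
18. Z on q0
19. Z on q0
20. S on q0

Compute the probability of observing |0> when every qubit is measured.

The probability of measuring |0> is 1/2.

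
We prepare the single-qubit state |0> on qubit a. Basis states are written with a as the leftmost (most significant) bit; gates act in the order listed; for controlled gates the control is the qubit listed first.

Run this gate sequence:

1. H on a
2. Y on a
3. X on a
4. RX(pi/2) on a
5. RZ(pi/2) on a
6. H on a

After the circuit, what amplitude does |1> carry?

The final state's coefficient on |1> equals sqrt(2)*exp(3*I*pi/4)/2.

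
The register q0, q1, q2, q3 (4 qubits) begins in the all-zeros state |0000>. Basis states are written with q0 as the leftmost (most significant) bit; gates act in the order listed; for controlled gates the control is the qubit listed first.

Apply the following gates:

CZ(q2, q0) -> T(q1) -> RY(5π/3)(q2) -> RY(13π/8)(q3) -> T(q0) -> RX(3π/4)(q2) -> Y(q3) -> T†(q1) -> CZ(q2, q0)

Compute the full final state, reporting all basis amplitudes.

After the circuit, the state carries amplitude -sqrt(sqrt(2)/4 + 1/2)*sin(3*pi/16)/2 + sqrt(3)*I*sqrt(1/2 - sqrt(2)/4)*sin(3*pi/16)/2 on |0000>, -sqrt(sqrt(2)/4 + 1/2)*cos(3*pi/16)/2 + sqrt(3)*I*sqrt(1/2 - sqrt(2)/4)*cos(3*pi/16)/2 on |0001>, sqrt(3)*sqrt(sqrt(2)/4 + 1/2)*sin(3*pi/16)/2 - I*sqrt(1/2 - sqrt(2)/4)*sin(3*pi/16)/2 on |0010>, sqrt(3)*sqrt(sqrt(2)/4 + 1/2)*cos(3*pi/16)/2 - I*sqrt(1/2 - sqrt(2)/4)*cos(3*pi/16)/2 on |0011>, and 0 on every other basis state.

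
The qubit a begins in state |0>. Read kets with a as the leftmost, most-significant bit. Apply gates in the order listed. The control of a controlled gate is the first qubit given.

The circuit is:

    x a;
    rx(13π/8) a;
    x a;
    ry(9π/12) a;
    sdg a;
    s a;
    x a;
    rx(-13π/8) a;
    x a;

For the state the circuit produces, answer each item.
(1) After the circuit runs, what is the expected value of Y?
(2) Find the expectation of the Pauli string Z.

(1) The observable Y averages to sqrt(2 - sqrt(2))*(sqrt(2) + 2)**(3/2)/8.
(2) The expectation value of Z is 3/4.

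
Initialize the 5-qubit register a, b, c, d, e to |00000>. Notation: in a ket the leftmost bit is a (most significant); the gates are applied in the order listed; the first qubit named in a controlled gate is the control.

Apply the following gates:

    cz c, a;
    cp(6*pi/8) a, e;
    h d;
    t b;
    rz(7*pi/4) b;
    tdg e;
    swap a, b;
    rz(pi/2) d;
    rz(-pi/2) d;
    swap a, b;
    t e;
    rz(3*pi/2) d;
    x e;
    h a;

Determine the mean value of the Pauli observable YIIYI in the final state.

The expectation value of YIIYI is 0. Key observation: the block from step 6 through step 11 cancels to the identity and can be dropped.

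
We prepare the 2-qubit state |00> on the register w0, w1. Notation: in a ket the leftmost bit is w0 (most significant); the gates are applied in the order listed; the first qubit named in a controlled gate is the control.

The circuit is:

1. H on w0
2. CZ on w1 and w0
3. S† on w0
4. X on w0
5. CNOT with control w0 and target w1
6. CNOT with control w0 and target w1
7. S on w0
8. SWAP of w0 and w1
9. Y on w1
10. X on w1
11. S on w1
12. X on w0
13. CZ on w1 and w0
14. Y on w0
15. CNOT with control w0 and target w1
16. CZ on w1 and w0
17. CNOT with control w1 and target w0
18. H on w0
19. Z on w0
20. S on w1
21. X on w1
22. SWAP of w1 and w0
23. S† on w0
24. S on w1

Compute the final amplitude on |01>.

The amplitude on |01> is 1/2. Key observation: the block from step 5 through step 6 cancels to the identity and can be dropped.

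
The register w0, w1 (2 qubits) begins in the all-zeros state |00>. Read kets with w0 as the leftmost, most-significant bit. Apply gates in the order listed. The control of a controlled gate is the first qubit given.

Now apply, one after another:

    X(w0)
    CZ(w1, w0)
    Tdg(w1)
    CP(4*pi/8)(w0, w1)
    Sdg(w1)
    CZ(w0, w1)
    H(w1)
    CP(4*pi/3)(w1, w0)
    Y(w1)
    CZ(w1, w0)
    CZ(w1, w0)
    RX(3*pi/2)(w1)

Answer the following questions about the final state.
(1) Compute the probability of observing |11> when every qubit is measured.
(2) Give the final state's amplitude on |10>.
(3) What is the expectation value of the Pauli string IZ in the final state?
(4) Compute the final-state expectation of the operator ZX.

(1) Outcome |11> occurs with probability 1/2 - sqrt(3)/4. Key observation: steps 10-11 multiply out to the identity, so the circuit reduces to the remaining gates.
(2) |10> carries amplitude 1/2 - exp(5*I*pi/6)/2 in the final state.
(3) The expectation value of IZ is sqrt(3)/2.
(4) In the final state, ZX has expectation -1/2.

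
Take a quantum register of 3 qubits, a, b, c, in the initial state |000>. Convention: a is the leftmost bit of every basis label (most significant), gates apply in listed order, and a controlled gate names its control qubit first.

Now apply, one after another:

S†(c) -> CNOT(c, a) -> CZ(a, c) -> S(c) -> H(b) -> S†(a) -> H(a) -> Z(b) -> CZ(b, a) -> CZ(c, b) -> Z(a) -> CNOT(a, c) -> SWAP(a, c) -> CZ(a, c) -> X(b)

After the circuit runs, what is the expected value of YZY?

In the final state, YZY has expectation 1.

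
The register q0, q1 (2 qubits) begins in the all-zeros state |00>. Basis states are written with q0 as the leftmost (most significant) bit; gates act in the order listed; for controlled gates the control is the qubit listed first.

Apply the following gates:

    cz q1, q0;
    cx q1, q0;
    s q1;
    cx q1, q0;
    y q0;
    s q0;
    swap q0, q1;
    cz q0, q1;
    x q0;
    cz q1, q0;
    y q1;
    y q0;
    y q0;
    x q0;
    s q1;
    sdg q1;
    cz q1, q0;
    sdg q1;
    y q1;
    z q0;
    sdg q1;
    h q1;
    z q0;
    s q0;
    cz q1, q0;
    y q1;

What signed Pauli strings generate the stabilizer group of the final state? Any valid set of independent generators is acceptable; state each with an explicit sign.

One valid set of independent stabilizer generators is +IX, +ZI (any independent generating set of the same group is equally correct).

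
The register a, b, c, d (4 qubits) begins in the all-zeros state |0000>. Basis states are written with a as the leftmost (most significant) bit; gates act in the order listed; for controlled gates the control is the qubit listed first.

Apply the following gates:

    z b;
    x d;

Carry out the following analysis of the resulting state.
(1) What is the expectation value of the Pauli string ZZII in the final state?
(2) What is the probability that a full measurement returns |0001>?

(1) In the final state, ZZII has expectation 1.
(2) A full measurement returns |0001> with probability 1.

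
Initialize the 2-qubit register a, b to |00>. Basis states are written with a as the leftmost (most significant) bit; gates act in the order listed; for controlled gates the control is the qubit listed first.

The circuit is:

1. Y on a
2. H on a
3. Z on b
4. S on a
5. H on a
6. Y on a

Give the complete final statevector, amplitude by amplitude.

The resulting statevector has amplitude 1/2 + I/2 on |00>, 0 on |01>, -1/2 + I/2 on |10>, 0 on |11>.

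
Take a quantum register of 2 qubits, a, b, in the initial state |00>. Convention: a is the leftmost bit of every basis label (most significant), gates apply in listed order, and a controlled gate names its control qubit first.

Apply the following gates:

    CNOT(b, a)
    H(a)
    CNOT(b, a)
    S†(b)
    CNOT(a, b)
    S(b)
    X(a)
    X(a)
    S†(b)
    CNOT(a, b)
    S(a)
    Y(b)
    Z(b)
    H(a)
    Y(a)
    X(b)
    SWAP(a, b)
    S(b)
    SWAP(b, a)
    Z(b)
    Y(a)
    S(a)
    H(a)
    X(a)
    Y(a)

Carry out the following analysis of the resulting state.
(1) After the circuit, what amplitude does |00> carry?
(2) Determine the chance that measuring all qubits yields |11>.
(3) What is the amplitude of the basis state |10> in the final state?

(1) The final state's coefficient on |00> equals -sqrt(2)*I/2. Key observation: the block from step 5 through step 10 cancels to the identity and can be dropped.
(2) The probability of measuring |11> is 0.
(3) |10> carries amplitude -sqrt(2)/2 in the final state.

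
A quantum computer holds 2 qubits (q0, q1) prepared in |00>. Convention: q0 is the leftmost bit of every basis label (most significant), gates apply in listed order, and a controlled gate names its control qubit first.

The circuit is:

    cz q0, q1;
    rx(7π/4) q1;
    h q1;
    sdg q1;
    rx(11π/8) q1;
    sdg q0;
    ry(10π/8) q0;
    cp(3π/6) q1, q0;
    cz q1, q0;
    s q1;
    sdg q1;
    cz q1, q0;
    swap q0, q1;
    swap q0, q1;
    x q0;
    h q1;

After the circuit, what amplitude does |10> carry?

|10> carries amplitude -sqrt(2)*sin(5*pi/16)/8 - sqrt(1/2 - sqrt(2)/4)*sqrt(sqrt(2)/4 + 1/2)*sin(5*pi/16)/2 - sqrt(2)*cos(5*pi/16)/8 - sqrt(1/2 - sqrt(2)/4)*sqrt(sqrt(2)/4 + 1/2)*cos(5*pi/16)/2 + cos(5*pi/16)/4 + sin(5*pi/16)/4 - sqrt(2)*I*sin(5*pi/16)/8 - I*sqrt(1/2 - sqrt(2)/4)*sqrt(sqrt(2)/4 + 1/2)*sin(5*pi/16)/2 - I*cos(5*pi/16)/4 + sqrt(2)*I*cos(5*pi/16)/8 + I*sqrt(1/2 - sqrt(2)/4)*sqrt(sqrt(2)/4 + 1/2)*cos(5*pi/16)/2 + I*sin(5*pi/16)/4 in the final state. Key observation: steps 9-12 multiply out to the identity, so the circuit reduces to the remaining gates.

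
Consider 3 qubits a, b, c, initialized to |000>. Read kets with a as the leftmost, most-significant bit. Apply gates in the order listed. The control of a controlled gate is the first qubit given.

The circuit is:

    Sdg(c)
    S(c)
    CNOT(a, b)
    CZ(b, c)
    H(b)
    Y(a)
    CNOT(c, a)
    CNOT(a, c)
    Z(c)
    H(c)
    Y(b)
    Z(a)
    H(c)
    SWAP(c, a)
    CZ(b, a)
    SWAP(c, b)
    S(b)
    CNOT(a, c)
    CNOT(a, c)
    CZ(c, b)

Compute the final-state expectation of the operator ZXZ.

The expectation value of ZXZ is 0.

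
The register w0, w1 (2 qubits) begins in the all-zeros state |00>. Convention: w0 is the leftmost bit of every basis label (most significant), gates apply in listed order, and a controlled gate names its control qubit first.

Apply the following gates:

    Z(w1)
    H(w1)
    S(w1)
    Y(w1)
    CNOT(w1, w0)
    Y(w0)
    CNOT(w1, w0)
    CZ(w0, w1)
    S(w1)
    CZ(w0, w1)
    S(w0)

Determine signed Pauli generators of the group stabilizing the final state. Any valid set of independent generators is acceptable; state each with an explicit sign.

The final state is stabilized by the group generated by +IX, -ZI; other independent generating sets are equally valid.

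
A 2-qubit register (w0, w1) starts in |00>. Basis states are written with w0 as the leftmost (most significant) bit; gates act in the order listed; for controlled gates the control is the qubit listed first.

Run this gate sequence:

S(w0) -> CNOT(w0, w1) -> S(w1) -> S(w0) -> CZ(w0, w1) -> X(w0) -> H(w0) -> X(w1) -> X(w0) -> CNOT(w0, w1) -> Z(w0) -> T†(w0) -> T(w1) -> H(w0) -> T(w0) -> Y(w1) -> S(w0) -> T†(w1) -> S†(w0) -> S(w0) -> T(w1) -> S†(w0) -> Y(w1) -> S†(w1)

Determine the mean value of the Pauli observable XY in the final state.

The expectation value of XY is sqrt(2)/2. Key observation: the block from step 16 through step 23 cancels to the identity and can be dropped.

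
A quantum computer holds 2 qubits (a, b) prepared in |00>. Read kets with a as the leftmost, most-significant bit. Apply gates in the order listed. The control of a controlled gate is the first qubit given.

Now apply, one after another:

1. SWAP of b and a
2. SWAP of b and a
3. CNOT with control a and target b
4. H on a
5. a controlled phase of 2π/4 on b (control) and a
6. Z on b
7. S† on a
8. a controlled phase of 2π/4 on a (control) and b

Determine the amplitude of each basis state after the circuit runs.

After the circuit, the state carries amplitude sqrt(2)/2 on |00>, 0 on |01>, -sqrt(2)*I/2 on |10>, 0 on |11>. Key observation: the block from step 1 through step 2 cancels to the identity and can be dropped.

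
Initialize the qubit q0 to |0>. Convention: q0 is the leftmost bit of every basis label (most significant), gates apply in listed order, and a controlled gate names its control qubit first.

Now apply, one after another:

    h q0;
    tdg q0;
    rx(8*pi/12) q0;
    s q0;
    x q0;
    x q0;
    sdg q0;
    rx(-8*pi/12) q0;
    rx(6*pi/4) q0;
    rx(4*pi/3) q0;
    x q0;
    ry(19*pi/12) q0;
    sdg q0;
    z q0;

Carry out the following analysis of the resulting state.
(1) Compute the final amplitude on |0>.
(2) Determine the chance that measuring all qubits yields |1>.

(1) |0> carries amplitude -3*sqrt(sqrt(2) + 2)*exp(I*pi/4)/16 - sqrt(3)*(1 + I)*sqrt(sqrt(2) + 2)/16 + (1 - 3*I)*sqrt(2 - sqrt(2))/16 - sqrt(3)*sqrt(sqrt(2) + 2)*exp(I*pi/4)/16 - sqrt(3)*sqrt(sqrt(2) + 2)*exp(3*I*pi/4)/16 + (3 - I)*sqrt(sqrt(2) + 2)/16 - 3*sqrt(2 - sqrt(2))*exp(3*I*pi/4)/16 - sqrt(3)*(1 + I)*sqrt(2 - sqrt(2))/16 + sqrt(2 - sqrt(2))*exp(I*pi/4)/16 + sqrt(3)*sqrt(2 - sqrt(2))*exp(3*I*pi/4)/16 + sqrt(3)*sqrt(2 - sqrt(2))*exp(I*pi/4)/16 + sqrt(sqrt(2) + 2)*exp(3*I*pi/4)/16 in the final state. Key observation: steps 3-8 multiply out to the identity, so the circuit reduces to the remaining gates.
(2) Outcome |1> occurs with probability 7/16 - 3*sqrt(3)/16.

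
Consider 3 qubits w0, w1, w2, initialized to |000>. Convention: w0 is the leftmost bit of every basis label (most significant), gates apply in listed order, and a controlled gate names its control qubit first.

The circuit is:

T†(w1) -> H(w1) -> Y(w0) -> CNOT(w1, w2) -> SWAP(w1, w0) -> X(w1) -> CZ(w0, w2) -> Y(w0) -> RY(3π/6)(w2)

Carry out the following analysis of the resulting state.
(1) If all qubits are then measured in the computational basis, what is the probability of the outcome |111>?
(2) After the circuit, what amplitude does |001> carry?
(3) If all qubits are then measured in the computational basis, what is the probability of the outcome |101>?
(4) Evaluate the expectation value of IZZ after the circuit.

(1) The probability of measuring |111> is 0.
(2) |001> carries amplitude -1/2 in the final state.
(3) Outcome |101> occurs with probability 1/4.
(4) The expectation value of IZZ is 0.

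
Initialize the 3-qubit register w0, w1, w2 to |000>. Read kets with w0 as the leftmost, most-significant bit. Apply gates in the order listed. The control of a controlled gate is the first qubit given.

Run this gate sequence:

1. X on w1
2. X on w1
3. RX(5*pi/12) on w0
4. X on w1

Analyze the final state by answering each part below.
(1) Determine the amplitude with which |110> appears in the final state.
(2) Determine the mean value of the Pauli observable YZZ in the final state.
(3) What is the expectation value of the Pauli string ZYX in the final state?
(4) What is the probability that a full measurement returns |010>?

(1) The final state's coefficient on |110> equals -I*sqrt(3*sqrt(2) + 6)/4 + I*sqrt(2 - sqrt(2))/4. Key observation: steps 1-2 multiply out to the identity, so the circuit reduces to the remaining gates.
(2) The expectation value of YZZ is sqrt(2)/4 + sqrt(6)/4.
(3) The expectation value of ZYX is 0.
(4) The probability of measuring |010> is -sqrt(2)/8 + sqrt(6)/8 + 1/2.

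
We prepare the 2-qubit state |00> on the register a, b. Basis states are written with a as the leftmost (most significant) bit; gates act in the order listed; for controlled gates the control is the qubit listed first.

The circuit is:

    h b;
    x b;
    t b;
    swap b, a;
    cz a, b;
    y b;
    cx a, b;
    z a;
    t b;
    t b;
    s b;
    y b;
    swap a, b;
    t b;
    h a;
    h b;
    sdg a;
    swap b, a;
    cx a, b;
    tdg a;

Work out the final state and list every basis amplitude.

The resulting statevector has amplitude sqrt(2)*(-1 + I)/4 on |00>, sqrt(2)*(-1 + I)/4 on |01>, 1/2 on |10>, -1/2 on |11>.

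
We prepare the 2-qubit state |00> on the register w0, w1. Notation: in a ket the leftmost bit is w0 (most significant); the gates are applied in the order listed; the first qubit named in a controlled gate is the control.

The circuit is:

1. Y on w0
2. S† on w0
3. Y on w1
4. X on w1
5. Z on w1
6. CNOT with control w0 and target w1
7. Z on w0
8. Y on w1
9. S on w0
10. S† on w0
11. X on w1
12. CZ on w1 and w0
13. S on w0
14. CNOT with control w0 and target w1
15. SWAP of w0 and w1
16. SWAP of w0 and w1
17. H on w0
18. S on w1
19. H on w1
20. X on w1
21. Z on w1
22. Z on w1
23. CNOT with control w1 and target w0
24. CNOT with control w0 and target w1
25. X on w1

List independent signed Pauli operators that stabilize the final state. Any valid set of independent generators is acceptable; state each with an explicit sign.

One valid set of independent stabilizer generators is +XI, -IX (any independent generating set of the same group is equally correct).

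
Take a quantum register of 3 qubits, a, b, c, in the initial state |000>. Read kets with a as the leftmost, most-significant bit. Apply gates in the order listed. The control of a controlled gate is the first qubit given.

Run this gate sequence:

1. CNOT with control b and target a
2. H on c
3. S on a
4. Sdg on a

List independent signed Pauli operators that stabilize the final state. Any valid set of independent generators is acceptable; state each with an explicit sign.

The final state is stabilized by the group generated by +IIX, +ZII, +IZI; other independent generating sets are equally valid. Key observation: steps 3-4 multiply out to the identity, so the circuit reduces to the remaining gates.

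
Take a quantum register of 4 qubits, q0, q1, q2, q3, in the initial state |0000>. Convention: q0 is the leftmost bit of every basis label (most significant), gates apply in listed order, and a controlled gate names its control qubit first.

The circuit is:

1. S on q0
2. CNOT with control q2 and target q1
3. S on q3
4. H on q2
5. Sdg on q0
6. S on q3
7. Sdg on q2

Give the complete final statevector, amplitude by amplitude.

After the circuit, the state carries amplitude sqrt(2)/2 on |0000>, -sqrt(2)*I/2 on |0010>, and 0 on every other basis state.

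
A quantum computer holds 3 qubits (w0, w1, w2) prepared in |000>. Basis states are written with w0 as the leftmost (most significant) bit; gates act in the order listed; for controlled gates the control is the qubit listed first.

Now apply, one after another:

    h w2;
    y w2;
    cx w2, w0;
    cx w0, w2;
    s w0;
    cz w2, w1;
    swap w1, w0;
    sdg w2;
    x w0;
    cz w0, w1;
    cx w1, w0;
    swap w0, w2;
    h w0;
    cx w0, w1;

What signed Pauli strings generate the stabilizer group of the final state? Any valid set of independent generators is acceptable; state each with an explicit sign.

One valid set of independent stabilizer generators is -XIY, -IXY, -ZZZ (any independent generating set of the same group is equally correct).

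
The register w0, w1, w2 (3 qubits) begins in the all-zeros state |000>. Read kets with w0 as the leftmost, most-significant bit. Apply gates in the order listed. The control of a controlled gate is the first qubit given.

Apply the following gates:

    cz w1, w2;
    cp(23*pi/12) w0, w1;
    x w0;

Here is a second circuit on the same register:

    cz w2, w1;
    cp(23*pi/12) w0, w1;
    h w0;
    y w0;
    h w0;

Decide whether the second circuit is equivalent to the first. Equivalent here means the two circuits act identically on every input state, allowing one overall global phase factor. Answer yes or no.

No, they are not equivalent — no single phase factor reconciles the two unitaries.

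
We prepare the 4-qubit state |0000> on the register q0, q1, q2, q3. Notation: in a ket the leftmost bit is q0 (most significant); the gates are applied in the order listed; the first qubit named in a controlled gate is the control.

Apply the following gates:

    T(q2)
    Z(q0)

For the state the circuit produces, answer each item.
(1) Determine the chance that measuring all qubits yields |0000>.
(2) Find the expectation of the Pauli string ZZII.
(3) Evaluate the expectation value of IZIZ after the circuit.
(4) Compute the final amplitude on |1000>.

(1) Outcome |0000> occurs with probability 1.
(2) The expectation value of ZZII is 1.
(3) The observable IZIZ averages to 1.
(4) |1000> carries amplitude 0 in the final state.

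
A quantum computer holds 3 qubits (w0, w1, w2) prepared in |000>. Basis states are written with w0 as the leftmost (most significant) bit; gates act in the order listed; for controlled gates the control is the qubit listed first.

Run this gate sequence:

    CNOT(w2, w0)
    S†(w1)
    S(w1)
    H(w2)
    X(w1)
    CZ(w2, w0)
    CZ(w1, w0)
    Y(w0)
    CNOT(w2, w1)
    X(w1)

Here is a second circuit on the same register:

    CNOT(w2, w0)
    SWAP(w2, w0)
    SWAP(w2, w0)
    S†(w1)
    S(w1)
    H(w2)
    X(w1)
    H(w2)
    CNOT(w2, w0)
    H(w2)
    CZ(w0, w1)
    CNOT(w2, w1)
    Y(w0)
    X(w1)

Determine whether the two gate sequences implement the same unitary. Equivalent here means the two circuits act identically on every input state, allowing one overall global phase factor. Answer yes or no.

No — the two circuits implement different unitaries, even allowing a global phase.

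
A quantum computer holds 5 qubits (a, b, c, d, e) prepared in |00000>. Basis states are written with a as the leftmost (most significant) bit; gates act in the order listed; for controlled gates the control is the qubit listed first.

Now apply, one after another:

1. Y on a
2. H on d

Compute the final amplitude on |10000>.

The amplitude on |10000> is sqrt(2)*I/2.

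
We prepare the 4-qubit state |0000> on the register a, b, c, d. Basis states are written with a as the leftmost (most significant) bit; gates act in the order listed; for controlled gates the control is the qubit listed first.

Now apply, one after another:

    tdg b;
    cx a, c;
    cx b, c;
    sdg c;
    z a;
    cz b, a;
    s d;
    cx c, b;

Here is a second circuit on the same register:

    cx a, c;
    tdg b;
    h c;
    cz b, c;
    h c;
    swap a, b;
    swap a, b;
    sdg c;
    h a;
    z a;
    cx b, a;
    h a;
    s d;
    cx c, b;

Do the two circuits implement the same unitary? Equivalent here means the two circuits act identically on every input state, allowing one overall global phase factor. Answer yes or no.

No: there is an input state on which the two circuits produce genuinely different outputs (not merely differing by a phase).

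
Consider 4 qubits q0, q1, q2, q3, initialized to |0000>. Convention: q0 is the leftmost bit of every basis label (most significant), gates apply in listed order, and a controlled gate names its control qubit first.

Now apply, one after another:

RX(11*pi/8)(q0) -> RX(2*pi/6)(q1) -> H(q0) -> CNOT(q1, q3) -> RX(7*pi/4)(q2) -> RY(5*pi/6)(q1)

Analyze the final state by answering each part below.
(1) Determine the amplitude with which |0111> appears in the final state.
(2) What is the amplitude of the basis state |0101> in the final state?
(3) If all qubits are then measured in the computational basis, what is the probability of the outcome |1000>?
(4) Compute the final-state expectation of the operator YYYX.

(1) The amplitude on |0111> is -sqrt(1/2 - sqrt(2)/4)*cos(5*pi/16)/8 + sqrt(3)*sqrt(1/2 - sqrt(2)/4)*cos(5*pi/16)/8 - I*sqrt(1/2 - sqrt(2)/4)*sin(5*pi/16)/8 + sqrt(3)*I*sqrt(1/2 - sqrt(2)/4)*sin(5*pi/16)/8.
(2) |0101> carries amplitude -sqrt(sqrt(2)/4 + 1/2)*sin(5*pi/16)/8 + sqrt(3)*sqrt(sqrt(2)/4 + 1/2)*sin(5*pi/16)/8 - sqrt(3)*I*sqrt(sqrt(2)/4 + 1/2)*cos(5*pi/16)/8 + I*sqrt(sqrt(2)/4 + 1/2)*cos(5*pi/16)/8 in the final state.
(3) A full measurement returns |1000> with probability -3*sqrt(3)*sin(5*pi/16)**2/64 - 3*sqrt(6)*sin(5*pi/16)**2/128 - 3*sqrt(3)*cos(5*pi/16)**2/64 - 3*sqrt(6)*cos(5*pi/16)**2/128 + 3*sqrt(2)*cos(5*pi/16)**2/64 + 3*cos(5*pi/16)**2/32 + 3*sqrt(2)*sin(5*pi/16)**2/64 + 3*sin(5*pi/16)**2/32.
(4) The observable YYYX averages to 2*sqrt(3)*sqrt(1/2 - sqrt(2)/4)*sqrt(sqrt(2)/4 + 1/2)*sin(5*pi/16)*cos(5*pi/16).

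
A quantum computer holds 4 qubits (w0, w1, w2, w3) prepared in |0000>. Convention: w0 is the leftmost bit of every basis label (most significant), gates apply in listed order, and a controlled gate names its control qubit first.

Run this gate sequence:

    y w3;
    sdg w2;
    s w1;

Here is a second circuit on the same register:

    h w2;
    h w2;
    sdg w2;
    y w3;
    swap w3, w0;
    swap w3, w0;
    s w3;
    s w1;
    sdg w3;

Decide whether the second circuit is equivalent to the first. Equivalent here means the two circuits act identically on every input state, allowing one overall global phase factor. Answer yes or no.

Yes, they are equivalent — the unitaries differ by at most a global phase.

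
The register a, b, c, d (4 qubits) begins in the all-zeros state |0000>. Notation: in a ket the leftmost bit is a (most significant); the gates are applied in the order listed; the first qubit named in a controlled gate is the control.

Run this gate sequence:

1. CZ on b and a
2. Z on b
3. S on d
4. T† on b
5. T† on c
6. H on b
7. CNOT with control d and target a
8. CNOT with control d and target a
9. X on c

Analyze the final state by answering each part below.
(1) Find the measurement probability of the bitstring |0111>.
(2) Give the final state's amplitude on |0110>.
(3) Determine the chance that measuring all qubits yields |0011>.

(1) A full measurement returns |0111> with probability 0.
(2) The final state's coefficient on |0110> equals sqrt(2)/2.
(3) A full measurement returns |0011> with probability 0.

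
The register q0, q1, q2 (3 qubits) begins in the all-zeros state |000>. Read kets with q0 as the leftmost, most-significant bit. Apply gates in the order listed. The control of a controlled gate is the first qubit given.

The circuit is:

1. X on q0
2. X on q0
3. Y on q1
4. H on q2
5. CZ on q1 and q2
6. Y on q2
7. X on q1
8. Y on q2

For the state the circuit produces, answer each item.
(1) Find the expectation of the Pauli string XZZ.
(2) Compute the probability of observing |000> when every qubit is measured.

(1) The observable XZZ averages to 0. Key observation: gates 1-2 undo each other exactly, leaving only the rest of the circuit to track.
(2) A full measurement returns |000> with probability 1/2.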